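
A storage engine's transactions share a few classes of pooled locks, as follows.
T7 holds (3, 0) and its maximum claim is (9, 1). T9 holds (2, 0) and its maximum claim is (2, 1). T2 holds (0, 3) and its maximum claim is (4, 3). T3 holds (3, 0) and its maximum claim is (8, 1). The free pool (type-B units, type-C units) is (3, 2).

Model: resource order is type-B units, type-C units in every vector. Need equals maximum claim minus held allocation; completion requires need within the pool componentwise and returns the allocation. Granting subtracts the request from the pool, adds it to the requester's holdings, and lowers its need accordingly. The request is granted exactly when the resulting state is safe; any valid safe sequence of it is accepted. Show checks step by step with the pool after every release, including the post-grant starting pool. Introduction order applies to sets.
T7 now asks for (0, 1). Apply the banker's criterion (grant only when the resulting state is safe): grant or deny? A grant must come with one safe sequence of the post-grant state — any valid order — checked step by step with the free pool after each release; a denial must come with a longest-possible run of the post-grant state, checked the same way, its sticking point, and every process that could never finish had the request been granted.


GRANT: granting preserves safety; a valid post-grant sequence is T9, T3, T2, T7.
Key observation: the grant leaves (3, 1) free — enough for T9, whose release restarts the cascade.
Verifying the post-grant state step by step:
  pool = (3, 1)
  T9 needs (0, 1) <= (3, 1) -> finishes; pool += (2, 0) = (5, 1)
  T3 needs (5, 1) <= (5, 1) -> finishes; pool += (3, 0) = (8, 1)
  T2 needs (4, 0) <= (8, 1) -> finishes; pool += (0, 3) = (8, 4)
  T7 needs (6, 0) <= (8, 4) -> finishes; pool += (3, 1) = (11, 5)


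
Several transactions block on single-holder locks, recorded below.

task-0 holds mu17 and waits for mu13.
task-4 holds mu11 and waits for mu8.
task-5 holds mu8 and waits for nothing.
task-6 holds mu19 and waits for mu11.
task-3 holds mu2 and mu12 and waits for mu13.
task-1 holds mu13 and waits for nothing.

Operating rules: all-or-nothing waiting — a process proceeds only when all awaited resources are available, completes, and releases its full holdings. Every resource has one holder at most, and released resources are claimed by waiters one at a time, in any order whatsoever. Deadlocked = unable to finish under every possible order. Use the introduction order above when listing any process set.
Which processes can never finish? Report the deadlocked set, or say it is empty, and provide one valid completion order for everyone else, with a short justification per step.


No process is deadlocked.
Key observation: the waits form no ring: some process can always run, and its releases unblock the others one by one.
The rest can finish in the order task-5, task-1, task-0, task-4, task-6, task-3.
Check, step by step:
  task-5: no waits; runs immediately, freeing mu8
  task-1: no waits; runs immediately, freeing mu13
  run task-0 (all its waits — mu13 — are resolved); releases mu17
  run task-4 (all its waits — mu8 — are resolved); releases mu11
  run task-6 (all its waits — mu11 — are resolved); releases mu19
  run task-3 (all its waits — mu13 — are resolved); releases mu2 and mu12


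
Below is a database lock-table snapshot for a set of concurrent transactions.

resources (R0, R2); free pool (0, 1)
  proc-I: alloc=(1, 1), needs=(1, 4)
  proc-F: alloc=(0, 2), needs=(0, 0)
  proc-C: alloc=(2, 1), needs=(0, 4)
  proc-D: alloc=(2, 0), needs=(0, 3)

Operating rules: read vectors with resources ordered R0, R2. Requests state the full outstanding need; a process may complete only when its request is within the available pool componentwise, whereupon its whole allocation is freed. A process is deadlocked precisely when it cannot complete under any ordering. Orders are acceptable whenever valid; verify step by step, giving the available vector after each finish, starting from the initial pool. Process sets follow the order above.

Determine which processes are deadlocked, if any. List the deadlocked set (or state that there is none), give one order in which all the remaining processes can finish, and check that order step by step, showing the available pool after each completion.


The deadlocked set is proc-I and proc-C.
Key observation: no order helps: past proc-F, proc-D, the free pool tops out at (2, 3), below what each blocked process needs in R2.
A valid finishing order for the others: proc-F, proc-D. Check, step by step:
  pool = (0, 1)
  proc-F: need (0, 0) fits (0, 1); releases (0, 2), pool now (0, 3)
  proc-D: need (0, 3) fits (0, 3); releases (2, 0), pool now (2, 3)
None of the blocked processes ever fits:
  proc-I cannot run: need (1, 4) vs free (2, 3) (insufficient R2)
  proc-C cannot run: need (0, 4) vs free (2, 3) (insufficient R2)


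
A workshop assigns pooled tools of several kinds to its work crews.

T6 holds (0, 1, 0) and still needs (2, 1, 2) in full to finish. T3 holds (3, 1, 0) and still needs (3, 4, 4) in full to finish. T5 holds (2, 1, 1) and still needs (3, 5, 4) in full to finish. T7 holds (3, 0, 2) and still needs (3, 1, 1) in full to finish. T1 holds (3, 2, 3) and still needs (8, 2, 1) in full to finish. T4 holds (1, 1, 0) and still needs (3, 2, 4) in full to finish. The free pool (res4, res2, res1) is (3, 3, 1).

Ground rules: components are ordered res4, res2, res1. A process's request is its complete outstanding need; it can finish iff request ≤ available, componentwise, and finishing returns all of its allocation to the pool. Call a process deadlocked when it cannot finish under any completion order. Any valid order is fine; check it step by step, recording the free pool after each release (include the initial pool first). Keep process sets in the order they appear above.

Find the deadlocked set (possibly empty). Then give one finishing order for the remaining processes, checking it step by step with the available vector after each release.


Deadlocked set: T3, T5, T1 and T4.
Key observation: after T7, T6 the pool peaks at (6, 4, 3), and each blocked process is short somewhere: T3 on res1; T5 on res2, res1; T1 on res4; T4 on res1.
One completion order for the rest: T7, T6. Verifying each step:
  pool = (3, 3, 1)
  T7: need (3, 1, 1) fits (3, 3, 1); releases (3, 0, 2), pool now (6, 3, 3)
  T6: need (2, 1, 2) fits (6, 3, 3); releases (0, 1, 0), pool now (6, 4, 3)
None of the blocked processes ever fits:
  T3 still needs (3, 4, 4) but only (6, 4, 3) is free — short on res1
  T5 still needs (3, 5, 4) but only (6, 4, 3) is free — short on res2 and res1
  T1 still needs (8, 2, 1) but only (6, 4, 3) is free — short on res4
  T4 still needs (3, 2, 4) but only (6, 4, 3) is free — short on res1


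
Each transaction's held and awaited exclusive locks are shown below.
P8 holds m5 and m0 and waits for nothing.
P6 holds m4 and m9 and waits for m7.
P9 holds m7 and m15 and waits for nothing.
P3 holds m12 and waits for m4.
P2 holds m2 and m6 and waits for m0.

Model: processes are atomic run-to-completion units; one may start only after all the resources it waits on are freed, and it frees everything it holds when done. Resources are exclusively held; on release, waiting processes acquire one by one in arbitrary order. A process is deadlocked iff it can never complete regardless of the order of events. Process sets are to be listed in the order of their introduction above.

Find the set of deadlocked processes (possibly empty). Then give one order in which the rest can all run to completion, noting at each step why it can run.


Nothing here is deadlocked.
Key observation: although several processes wait, no cycle exists — each chain bottoms out at a free runner.
One completion order for the rest: P9, P6, P8, P3, P2.
Check, step by step:
  P9 waits on nothing -> runs at once and releases m7 and m15
  run P6 (all its waits — m7 — are resolved); releases m4 and m9
  P8 waits on nothing -> runs at once and releases m5 and m0
  run P3 (all its waits — m4 — are resolved); releases m12
  run P2 (all its waits — m0 — are resolved); releases m2 and m6


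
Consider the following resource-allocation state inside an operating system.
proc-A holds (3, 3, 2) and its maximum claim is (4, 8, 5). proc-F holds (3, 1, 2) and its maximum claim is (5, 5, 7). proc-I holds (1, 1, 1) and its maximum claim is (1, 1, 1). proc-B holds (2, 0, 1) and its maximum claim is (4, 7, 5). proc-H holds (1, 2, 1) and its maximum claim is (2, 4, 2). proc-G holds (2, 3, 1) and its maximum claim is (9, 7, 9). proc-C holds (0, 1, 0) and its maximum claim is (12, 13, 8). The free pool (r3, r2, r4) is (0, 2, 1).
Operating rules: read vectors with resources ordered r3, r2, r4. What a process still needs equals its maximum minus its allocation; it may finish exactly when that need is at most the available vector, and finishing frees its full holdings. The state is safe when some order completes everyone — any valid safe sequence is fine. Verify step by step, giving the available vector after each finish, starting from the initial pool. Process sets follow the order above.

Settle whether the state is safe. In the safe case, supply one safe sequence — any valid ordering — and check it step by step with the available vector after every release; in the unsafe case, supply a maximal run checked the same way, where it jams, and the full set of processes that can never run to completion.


SAFE. One safe sequence: proc-I, proc-H, proc-A, proc-B, proc-F, proc-G, proc-C.
Key observation: proc-H is the earliest step where a requested resource binds exactly: need (1, 2, 1), pool (1, 3, 2) at its turn.
Walking it through:
  pool = (0, 2, 1)
  proc-I: need (0, 0, 0) fits (0, 2, 1); releases (1, 1, 1), pool now (1, 3, 2)
  proc-H: need (1, 2, 1) fits (1, 3, 2); releases (1, 2, 1), pool now (2, 5, 3)
  proc-A: need (1, 5, 3) fits (2, 5, 3); releases (3, 3, 2), pool now (5, 8, 5)
  proc-B: need (2, 7, 4) fits (5, 8, 5); releases (2, 0, 1), pool now (7, 8, 6)
  proc-F: need (2, 4, 5) fits (7, 8, 6); releases (3, 1, 2), pool now (10, 9, 8)
  proc-G: need (7, 4, 8) fits (10, 9, 8); releases (2, 3, 1), pool now (12, 12, 9)
  proc-C: need (12, 12, 8) fits (12, 12, 9); releases (0, 1, 0), pool now (12, 13, 9)


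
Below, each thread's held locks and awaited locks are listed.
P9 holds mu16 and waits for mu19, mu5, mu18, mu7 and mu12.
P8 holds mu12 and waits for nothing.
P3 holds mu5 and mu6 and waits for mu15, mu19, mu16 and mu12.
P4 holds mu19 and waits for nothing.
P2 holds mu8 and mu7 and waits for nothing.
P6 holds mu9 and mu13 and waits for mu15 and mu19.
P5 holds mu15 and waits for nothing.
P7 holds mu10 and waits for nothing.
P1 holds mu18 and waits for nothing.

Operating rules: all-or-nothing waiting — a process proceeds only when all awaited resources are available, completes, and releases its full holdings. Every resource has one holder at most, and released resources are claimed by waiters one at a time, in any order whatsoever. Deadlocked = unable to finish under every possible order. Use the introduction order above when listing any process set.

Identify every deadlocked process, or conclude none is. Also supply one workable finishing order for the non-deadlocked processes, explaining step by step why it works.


Deadlocked set: P9 and P3.
Key observation: nobody on the ring P9 -> P3 -> P9 can start until another member finishes, which never happens; no other process is dragged down with it.
The rest can finish in the order P7, P1, P8, P2, P5, P4, P6.
Walking it through:
  run P7 (it waits on nothing); releases mu10
  run P1 (it waits on nothing); releases mu18
  run P8 (it waits on nothing); releases mu12
  run P2 (it waits on nothing); releases mu8 and mu7
  run P5 (it waits on nothing); releases mu15
  run P4 (it waits on nothing); releases mu19
  P6 waits on mu15 and mu19 — all released -> runs and releases mu9 and mu13


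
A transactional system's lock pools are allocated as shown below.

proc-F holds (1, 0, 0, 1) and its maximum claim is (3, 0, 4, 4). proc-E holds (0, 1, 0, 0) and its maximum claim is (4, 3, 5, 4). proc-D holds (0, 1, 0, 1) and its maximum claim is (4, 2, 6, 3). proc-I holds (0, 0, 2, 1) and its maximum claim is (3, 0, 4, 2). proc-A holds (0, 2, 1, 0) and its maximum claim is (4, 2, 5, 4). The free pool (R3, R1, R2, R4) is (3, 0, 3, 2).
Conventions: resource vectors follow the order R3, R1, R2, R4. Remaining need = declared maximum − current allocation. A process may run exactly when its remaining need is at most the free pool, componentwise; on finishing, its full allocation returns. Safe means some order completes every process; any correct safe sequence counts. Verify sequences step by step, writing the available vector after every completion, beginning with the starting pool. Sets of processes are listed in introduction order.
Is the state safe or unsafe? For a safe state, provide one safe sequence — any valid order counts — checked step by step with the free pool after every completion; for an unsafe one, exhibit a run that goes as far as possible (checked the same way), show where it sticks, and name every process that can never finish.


SAFE — a valid safe sequence is proc-I, proc-F, proc-A, proc-E, proc-D.
Key observation: the first exact fit in this order is proc-I — it needs (3, 0, 2, 1) with (3, 0, 3, 2) free, meeting a requested resource to the last unit.
Verifying each step:
  pool = (3, 0, 3, 2)
  proc-I: need (3, 0, 2, 1) fits (3, 0, 3, 2); releases (0, 0, 2, 1), pool now (3, 0, 5, 3)
  proc-F: need (2, 0, 4, 3) fits (3, 0, 5, 3); releases (1, 0, 0, 1), pool now (4, 0, 5, 4)
  proc-A: need (4, 0, 4, 4) fits (4, 0, 5, 4); releases (0, 2, 1, 0), pool now (4, 2, 6, 4)
  proc-E: need (4, 2, 5, 4) fits (4, 2, 6, 4); releases (0, 1, 0, 0), pool now (4, 3, 6, 4)
  proc-D: need (4, 1, 6, 2) fits (4, 3, 6, 4); releases (0, 1, 0, 1), pool now (4, 4, 6, 5)


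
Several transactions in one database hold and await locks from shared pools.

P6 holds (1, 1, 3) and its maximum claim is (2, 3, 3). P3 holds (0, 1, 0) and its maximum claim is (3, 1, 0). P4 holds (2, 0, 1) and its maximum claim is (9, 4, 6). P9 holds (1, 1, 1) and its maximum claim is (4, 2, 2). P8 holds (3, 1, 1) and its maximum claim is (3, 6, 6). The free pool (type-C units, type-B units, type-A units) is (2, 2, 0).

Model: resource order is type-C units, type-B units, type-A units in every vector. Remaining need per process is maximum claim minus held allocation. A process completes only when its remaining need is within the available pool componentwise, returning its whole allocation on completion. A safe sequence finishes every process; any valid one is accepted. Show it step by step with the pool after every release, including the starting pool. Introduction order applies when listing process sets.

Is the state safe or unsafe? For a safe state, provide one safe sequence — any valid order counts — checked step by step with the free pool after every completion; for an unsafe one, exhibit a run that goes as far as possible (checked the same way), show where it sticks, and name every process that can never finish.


UNSAFE — no complete ordering exists.
Key observation: type-A units is the bottleneck — with P6, P3, P9 done the pool holds (4, 5, 4), short of every remaining need.
The run P6, P3, P9 cannot be extended any further. Verifying each step:
  pool = (2, 2, 0)
  P6 needs (1, 2, 0) <= (2, 2, 0) -> finishes; pool += (1, 1, 3) = (3, 3, 3)
  P3 needs (3, 0, 0) <= (3, 3, 3) -> finishes; pool += (0, 1, 0) = (3, 4, 3)
  P9 needs (3, 1, 1) <= (3, 4, 3) -> finishes; pool += (1, 1, 1) = (4, 5, 4)
  P4 cannot run: need (7, 4, 5) vs free (4, 5, 4) (insufficient type-C units and type-A units)
  P8 cannot run: need (0, 5, 5) vs free (4, 5, 4) (insufficient type-A units)
Processes that can never finish: P4 and P8.


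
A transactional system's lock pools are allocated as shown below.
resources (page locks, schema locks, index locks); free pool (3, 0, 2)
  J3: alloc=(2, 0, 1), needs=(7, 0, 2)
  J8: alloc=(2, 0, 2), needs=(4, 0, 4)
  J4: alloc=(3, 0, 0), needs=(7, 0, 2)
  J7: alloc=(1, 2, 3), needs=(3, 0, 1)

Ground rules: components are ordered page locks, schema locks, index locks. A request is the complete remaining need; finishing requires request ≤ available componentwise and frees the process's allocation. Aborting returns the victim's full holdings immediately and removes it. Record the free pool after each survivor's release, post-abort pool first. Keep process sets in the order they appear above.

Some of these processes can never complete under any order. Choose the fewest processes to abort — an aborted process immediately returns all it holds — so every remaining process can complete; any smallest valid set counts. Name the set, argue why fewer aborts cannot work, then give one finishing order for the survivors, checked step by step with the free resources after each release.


The answer: abort J3.
Key observation: J4 had no path to completion before; after the abort of J3 ((2, 0, 1) returned), step 3 is where it fits.
Why nothing smaller works: aborting no one leaves the state deadlocked as given.
One survivor order: J7, J8, J4. Step-by-step check (post-abort pool first):
  pool = (5, 0, 3)
  run J7 (needs (3, 0, 1), free (5, 0, 3)); after release of (1, 2, 3) the pool is (6, 2, 6)
  run J8 (needs (4, 0, 4), free (6, 2, 6)); after release of (2, 0, 2) the pool is (8, 2, 8)
  run J4 (needs (7, 0, 2), free (8, 2, 8)); after release of (3, 0, 0) the pool is (11, 2, 8)


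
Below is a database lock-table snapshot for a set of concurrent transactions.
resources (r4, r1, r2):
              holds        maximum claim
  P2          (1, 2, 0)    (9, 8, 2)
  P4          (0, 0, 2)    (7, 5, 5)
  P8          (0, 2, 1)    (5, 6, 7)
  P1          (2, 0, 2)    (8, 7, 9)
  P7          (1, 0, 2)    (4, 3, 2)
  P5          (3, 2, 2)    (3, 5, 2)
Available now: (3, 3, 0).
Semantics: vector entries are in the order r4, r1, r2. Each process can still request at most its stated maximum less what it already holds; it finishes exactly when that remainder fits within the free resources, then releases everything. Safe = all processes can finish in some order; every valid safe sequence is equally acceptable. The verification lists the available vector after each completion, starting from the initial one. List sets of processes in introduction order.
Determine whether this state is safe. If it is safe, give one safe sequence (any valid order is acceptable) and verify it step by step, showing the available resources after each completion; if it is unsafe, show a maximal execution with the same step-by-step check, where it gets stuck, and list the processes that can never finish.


SAFE, for example via the order P7, P5, P4, P8, P1, P2.
Key observation: P7 marks the first exact bind of the order: its need (3, 3, 0) fits the free (3, 3, 0) with zero slack on a requested resource.
Walking it through:
  pool = (3, 3, 0)
  run P7 (needs (3, 3, 0), free (3, 3, 0)); after release of (1, 0, 2) the pool is (4, 3, 2)
  run P5 (needs (0, 3, 0), free (4, 3, 2)); after release of (3, 2, 2) the pool is (7, 5, 4)
  run P4 (needs (7, 5, 3), free (7, 5, 4)); after release of (0, 0, 2) the pool is (7, 5, 6)
  run P8 (needs (5, 4, 6), free (7, 5, 6)); after release of (0, 2, 1) the pool is (7, 7, 7)
  run P1 (needs (6, 7, 7), free (7, 7, 7)); after release of (2, 0, 2) the pool is (9, 7, 9)
  run P2 (needs (8, 6, 2), free (9, 7, 9)); after release of (1, 2, 0) the pool is (10, 9, 9)


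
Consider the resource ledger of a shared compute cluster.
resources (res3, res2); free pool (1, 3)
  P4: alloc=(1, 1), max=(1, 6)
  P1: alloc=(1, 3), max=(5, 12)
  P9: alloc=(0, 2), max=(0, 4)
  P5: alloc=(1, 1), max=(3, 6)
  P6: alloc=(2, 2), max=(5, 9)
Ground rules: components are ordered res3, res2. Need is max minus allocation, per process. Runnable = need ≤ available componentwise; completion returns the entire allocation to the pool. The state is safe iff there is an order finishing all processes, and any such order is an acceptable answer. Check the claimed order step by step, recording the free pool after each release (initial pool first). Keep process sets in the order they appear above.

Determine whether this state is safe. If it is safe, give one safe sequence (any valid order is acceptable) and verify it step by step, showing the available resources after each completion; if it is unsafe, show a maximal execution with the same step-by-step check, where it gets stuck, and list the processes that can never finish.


SAFE — a valid safe sequence is P9, P4, P5, P6, P1.
Key observation: P4 is the earliest step where a requested resource binds exactly: need (0, 5), pool (1, 5) at its turn.
Check, step by step:
  pool = (1, 3)
  P9 needs (0, 2) <= (1, 3) -> finishes; pool += (0, 2) = (1, 5)
  P4 needs (0, 5) <= (1, 5) -> finishes; pool += (1, 1) = (2, 6)
  P5 needs (2, 5) <= (2, 6) -> finishes; pool += (1, 1) = (3, 7)
  P6 needs (3, 7) <= (3, 7) -> finishes; pool += (2, 2) = (5, 9)
  P1 needs (4, 9) <= (5, 9) -> finishes; pool += (1, 3) = (6, 12)


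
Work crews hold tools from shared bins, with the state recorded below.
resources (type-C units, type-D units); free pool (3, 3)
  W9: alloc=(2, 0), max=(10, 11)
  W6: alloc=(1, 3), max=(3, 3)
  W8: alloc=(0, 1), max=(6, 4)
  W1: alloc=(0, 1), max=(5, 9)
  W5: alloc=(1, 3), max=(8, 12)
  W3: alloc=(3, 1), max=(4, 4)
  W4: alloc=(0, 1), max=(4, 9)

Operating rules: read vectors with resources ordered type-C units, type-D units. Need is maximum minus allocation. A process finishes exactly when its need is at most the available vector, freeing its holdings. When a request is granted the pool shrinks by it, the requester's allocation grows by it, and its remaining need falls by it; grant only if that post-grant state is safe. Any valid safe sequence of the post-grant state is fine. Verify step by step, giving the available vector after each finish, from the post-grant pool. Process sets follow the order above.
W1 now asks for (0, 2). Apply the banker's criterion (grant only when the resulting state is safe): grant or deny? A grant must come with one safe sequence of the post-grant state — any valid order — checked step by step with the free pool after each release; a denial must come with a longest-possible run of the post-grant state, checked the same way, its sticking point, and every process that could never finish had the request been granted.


GRANT: granting preserves safety; a valid post-grant sequence is W6, W3, W8, W1, W5, W4, W9.
Key observation: granting shrinks the pool to (3, 1), yet W6 still fits and the chain goes through.
Verifying the post-grant state step by step:
  pool = (3, 1)
  run W6 (needs (2, 0), free (3, 1)); after release of (1, 3) the pool is (4, 4)
  run W3 (needs (1, 3), free (4, 4)); after release of (3, 1) the pool is (7, 5)
  run W8 (needs (6, 3), free (7, 5)); after release of (0, 1) the pool is (7, 6)
  run W1 (needs (5, 6), free (7, 6)); after release of (0, 3) the pool is (7, 9)
  run W5 (needs (7, 9), free (7, 9)); after release of (1, 3) the pool is (8, 12)
  run W4 (needs (4, 8), free (8, 12)); after release of (0, 1) the pool is (8, 13)
  run W9 (needs (8, 11), free (8, 13)); after release of (2, 0) the pool is (10, 13)


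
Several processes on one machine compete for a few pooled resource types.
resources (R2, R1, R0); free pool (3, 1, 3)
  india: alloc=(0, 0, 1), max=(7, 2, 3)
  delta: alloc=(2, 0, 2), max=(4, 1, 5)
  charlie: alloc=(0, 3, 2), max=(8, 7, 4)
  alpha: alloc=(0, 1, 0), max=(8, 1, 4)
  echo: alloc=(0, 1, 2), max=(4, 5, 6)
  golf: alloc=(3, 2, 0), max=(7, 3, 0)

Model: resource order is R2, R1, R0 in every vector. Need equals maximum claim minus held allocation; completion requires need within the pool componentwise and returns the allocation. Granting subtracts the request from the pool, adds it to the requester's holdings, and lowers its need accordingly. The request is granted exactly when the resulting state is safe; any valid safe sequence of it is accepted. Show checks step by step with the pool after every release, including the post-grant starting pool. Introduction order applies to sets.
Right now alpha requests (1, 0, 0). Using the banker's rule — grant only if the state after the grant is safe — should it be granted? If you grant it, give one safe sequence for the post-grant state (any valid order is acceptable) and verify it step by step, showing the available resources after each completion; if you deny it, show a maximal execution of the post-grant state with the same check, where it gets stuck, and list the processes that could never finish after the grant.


GRANT — the state after the grant stays safe, e.g. via delta, golf, alpha, india, echo, charlie.
Key observation: the grant leaves (2, 1, 3) free — enough for delta, whose release restarts the cascade.
Verifying the post-grant state step by step:
  pool = (2, 1, 3)
  delta needs (2, 1, 3) <= (2, 1, 3) -> finishes; pool += (2, 0, 2) = (4, 1, 5)
  golf needs (4, 1, 0) <= (4, 1, 5) -> finishes; pool += (3, 2, 0) = (7, 3, 5)
  alpha needs (7, 0, 4) <= (7, 3, 5) -> finishes; pool += (1, 1, 0) = (8, 4, 5)
  india needs (7, 2, 2) <= (8, 4, 5) -> finishes; pool += (0, 0, 1) = (8, 4, 6)
  echo needs (4, 4, 4) <= (8, 4, 6) -> finishes; pool += (0, 1, 2) = (8, 5, 8)
  charlie needs (8, 4, 2) <= (8, 5, 8) -> finishes; pool += (0, 3, 2) = (8, 8, 10)


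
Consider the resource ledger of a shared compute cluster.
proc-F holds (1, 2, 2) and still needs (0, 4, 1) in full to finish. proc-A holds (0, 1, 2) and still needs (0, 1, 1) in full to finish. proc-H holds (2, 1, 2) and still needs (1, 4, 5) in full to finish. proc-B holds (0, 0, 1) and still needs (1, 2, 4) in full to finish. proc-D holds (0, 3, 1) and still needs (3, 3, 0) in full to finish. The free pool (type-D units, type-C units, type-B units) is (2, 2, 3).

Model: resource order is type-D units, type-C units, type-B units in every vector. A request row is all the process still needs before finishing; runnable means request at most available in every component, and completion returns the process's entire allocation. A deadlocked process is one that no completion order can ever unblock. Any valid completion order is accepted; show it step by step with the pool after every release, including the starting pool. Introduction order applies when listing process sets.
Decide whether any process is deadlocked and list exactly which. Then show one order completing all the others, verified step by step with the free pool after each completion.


Deadlocked set: proc-F, proc-H and proc-D.
Key observation: after proc-A, proc-B the pool peaks at (2, 3, 6), and each blocked process is short somewhere: proc-F on type-C units; proc-H on type-C units; proc-D on type-D units.
A valid finishing order for the others: proc-A, proc-B. Step-by-step check:
  pool = (2, 2, 3)
  proc-A needs (0, 1, 1) <= (2, 2, 3) -> finishes; pool += (0, 1, 2) = (2, 3, 5)
  proc-B needs (1, 2, 4) <= (2, 3, 5) -> finishes; pool += (0, 0, 1) = (2, 3, 6)
The blocked processes can never fit:
  proc-F still needs (0, 4, 1) but only (2, 3, 6) is free — short on type-C units
  proc-H still needs (1, 4, 5) but only (2, 3, 6) is free — short on type-C units
  proc-D still needs (3, 3, 0) but only (2, 3, 6) is free — short on type-D units


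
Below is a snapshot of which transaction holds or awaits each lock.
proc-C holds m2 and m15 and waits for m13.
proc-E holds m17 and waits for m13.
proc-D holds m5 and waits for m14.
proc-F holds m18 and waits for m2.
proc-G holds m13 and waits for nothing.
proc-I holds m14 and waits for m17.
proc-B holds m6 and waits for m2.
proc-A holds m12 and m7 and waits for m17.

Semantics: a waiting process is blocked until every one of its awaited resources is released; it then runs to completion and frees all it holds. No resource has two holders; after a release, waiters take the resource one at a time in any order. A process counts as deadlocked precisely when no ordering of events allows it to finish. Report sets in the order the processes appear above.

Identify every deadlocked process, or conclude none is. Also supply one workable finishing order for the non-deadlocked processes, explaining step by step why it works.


The deadlocked set is empty.
Key observation: no waiting chain loops back on itself — every chain ends at a process that waits on nothing, so everyone eventually runs.
A valid finishing order for the others: proc-G, proc-E, proc-C, proc-B, proc-I, proc-F, proc-A, proc-D.
Check, step by step:
  run proc-G (it waits on nothing); releases m13
  proc-E waits on m13 — all released -> runs and releases m17
  proc-C waits on m13 — all released -> runs and releases m2 and m15
  proc-B waits on m2 — all released -> runs and releases m6
  proc-I waits on m17 — all released -> runs and releases m14
  proc-F waits on m2 — all released -> runs and releases m18
  proc-A waits on m17 — all released -> runs and releases m12 and m7
  proc-D waits on m14 — all released -> runs and releases m5


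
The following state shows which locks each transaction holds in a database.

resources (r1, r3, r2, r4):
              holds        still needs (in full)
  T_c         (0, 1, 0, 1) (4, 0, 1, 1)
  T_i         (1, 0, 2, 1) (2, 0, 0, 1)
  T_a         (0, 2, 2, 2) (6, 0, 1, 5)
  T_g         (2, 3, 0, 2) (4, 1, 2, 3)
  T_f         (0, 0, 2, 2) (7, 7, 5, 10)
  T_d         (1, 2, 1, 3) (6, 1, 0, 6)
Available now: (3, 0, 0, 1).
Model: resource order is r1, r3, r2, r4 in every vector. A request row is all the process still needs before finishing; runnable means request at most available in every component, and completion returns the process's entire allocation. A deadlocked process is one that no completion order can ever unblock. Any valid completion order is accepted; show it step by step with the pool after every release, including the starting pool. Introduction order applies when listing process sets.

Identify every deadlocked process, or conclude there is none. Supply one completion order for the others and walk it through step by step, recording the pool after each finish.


No process is deadlocked.
Key observation: T_i leads a chain of completions in which each release enables another process.
The rest can finish in the order T_i, T_c, T_g, T_a, T_d, T_f. Walking it through:
  pool = (3, 0, 0, 1)
  T_i needs (2, 0, 0, 1) <= (3, 0, 0, 1) -> finishes; pool += (1, 0, 2, 1) = (4, 0, 2, 2)
  T_c needs (4, 0, 1, 1) <= (4, 0, 2, 2) -> finishes; pool += (0, 1, 0, 1) = (4, 1, 2, 3)
  T_g needs (4, 1, 2, 3) <= (4, 1, 2, 3) -> finishes; pool += (2, 3, 0, 2) = (6, 4, 2, 5)
  T_a needs (6, 0, 1, 5) <= (6, 4, 2, 5) -> finishes; pool += (0, 2, 2, 2) = (6, 6, 4, 7)
  T_d needs (6, 1, 0, 6) <= (6, 6, 4, 7) -> finishes; pool += (1, 2, 1, 3) = (7, 8, 5, 10)
  T_f needs (7, 7, 5, 10) <= (7, 8, 5, 10) -> finishes; pool += (0, 0, 2, 2) = (7, 8, 7, 12)


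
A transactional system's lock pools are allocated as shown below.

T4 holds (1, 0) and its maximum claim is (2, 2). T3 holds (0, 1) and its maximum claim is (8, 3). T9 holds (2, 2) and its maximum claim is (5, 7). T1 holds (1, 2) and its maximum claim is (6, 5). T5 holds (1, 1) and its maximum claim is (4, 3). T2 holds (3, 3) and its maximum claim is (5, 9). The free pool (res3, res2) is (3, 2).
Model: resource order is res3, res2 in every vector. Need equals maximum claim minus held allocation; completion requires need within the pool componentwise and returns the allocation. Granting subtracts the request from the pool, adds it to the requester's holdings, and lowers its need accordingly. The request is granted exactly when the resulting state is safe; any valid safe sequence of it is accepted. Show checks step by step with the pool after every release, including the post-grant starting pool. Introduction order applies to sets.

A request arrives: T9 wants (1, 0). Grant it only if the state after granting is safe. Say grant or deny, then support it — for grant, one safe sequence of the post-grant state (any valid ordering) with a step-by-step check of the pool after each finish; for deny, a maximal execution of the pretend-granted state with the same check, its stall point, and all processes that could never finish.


DENY: after the grant no complete ordering would exist.
Key observation: after T4, T5 the pool peaks at (4, 3), and each blocked process is short somewhere: T3 on res3; T9 on res2; T1 on res3; T2 on res2.
Pretend the grant happened; the run T4, T5 goes as far as possible. Verifying each step:
  pool = (2, 2)
  T4: need (1, 2) fits (2, 2); releases (1, 0), pool now (3, 2)
  T5: need (3, 2) fits (3, 2); releases (1, 1), pool now (4, 3)
  blocked: T3 wants (8, 2), pool (4, 3) — not enough res3
  blocked: T9 wants (2, 5), pool (4, 3) — not enough res2
  blocked: T1 wants (5, 3), pool (4, 3) — not enough res3
  blocked: T2 wants (2, 6), pool (4, 3) — not enough res2
Post-grant, the permanently blocked set is T3, T9, T1 and T2.


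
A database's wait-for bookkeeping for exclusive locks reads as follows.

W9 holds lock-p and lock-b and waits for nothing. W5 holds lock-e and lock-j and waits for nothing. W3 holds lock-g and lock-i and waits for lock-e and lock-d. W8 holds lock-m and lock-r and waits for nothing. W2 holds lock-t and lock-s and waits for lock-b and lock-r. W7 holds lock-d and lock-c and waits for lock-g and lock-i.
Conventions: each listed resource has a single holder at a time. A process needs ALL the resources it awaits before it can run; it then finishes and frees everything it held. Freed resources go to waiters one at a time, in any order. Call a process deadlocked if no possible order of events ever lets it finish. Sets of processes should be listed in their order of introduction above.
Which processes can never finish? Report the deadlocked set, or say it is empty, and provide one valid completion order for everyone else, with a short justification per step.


Deadlocked set: W3 and W7.
Key observation: the loop W3 -> W7 -> W3 blocks itself forever; no other process is dragged down with it.
A valid finishing order for the others: W9, W8, W2, W5.
Check, step by step:
  W9: no waits; runs immediately, freeing lock-p and lock-b
  W8: no waits; runs immediately, freeing lock-m and lock-r
  W2 waits on lock-b and lock-r — all released -> runs and releases lock-t and lock-s
  W5: no waits; runs immediately, freeing lock-e and lock-j


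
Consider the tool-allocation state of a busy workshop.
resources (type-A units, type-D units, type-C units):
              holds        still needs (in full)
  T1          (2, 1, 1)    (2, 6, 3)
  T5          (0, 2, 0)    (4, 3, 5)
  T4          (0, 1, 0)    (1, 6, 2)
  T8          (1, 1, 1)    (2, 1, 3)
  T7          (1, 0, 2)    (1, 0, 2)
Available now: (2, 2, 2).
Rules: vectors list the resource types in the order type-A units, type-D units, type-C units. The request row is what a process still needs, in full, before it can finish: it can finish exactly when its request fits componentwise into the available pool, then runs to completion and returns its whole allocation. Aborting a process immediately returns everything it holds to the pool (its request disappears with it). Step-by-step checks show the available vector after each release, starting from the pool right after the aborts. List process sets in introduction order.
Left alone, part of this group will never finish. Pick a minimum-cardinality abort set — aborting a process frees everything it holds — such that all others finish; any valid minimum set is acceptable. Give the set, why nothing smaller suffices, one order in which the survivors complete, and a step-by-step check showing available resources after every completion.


Abort T4.
Key observation: aborting T4 returns (0, 1, 0), and T1 — hopeless before — runs at step 4 with the returned capacity in the pool.
Minimality: the empty abort set fails — the state is deadlocked as it stands.
Survivors finish in the order: T7, T8, T5, T1. Verifying each step (pool after the aborts first):
  pool = (2, 3, 2)
  run T7 (needs (1, 0, 2), free (2, 3, 2)); after release of (1, 0, 2) the pool is (3, 3, 4)
  run T8 (needs (2, 1, 3), free (3, 3, 4)); after release of (1, 1, 1) the pool is (4, 4, 5)
  run T5 (needs (4, 3, 5), free (4, 4, 5)); after release of (0, 2, 0) the pool is (4, 6, 5)
  run T1 (needs (2, 6, 3), free (4, 6, 5)); after release of (2, 1, 1) the pool is (6, 7, 6)


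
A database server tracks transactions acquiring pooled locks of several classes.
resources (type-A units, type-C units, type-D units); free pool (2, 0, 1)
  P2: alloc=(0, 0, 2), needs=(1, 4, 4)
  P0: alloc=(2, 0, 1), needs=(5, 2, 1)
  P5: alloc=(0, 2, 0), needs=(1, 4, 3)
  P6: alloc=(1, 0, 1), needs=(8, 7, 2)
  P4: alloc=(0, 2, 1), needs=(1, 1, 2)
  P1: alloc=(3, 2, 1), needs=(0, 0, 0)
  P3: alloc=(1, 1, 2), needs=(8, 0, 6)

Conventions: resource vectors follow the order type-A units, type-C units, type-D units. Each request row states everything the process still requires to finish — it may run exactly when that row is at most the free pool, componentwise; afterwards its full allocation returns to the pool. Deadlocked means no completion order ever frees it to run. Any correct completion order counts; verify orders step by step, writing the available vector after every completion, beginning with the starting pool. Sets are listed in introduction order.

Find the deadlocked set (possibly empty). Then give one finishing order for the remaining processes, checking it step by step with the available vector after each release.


Deadlocked: P6 and P3.
Key observation: the wall is type-A units: completing P1, P4, P5, P0, P2 brings the pool only to (7, 6, 6), and all the rest need more.
A valid finishing order for the others: P1, P4, P5, P0, P2. Step-by-step check:
  pool = (2, 0, 1)
  P1: need (0, 0, 0) fits (2, 0, 1); releases (3, 2, 1), pool now (5, 2, 2)
  P4: need (1, 1, 2) fits (5, 2, 2); releases (0, 2, 1), pool now (5, 4, 3)
  P5: need (1, 4, 3) fits (5, 4, 3); releases (0, 2, 0), pool now (5, 6, 3)
  P0: need (5, 2, 1) fits (5, 6, 3); releases (2, 0, 1), pool now (7, 6, 4)
  P2: need (1, 4, 4) fits (7, 6, 4); releases (0, 0, 2), pool now (7, 6, 6)
The stuck group stays short no matter what:
  P6 cannot run: need (8, 7, 2) vs free (7, 6, 6) (insufficient type-A units and type-C units)
  P3 cannot run: need (8, 0, 6) vs free (7, 6, 6) (insufficient type-A units)


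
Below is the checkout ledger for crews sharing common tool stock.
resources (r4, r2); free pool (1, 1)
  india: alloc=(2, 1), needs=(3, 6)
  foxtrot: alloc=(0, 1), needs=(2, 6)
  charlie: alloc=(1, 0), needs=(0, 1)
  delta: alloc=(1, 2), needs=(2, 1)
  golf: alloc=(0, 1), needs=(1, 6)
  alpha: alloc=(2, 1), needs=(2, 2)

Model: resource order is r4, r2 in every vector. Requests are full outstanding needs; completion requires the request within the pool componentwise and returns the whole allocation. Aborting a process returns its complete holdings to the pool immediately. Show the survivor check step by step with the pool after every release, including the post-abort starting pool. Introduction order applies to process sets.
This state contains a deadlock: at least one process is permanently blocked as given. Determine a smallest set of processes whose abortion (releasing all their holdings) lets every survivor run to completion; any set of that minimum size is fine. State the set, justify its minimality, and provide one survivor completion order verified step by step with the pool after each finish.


The answer: abort india and golf.
Key observation: the deadlocked foxtrot becomes finishable only because india and golf released (2, 2); it completes at step 4 below.
Why nothing smaller works — every single abort fails: india alone leaves foxtrot blocked (short on r2); foxtrot alone leaves india blocked (short on r2); charlie alone leaves india blocked (short on r2); delta alone leaves india blocked (short on r2); golf alone leaves india blocked (short on r2); alpha alone leaves india blocked (short on r2).
Survivors finish in the order: delta, charlie, alpha, foxtrot. Walking it through (pool after the aborts first):
  pool = (3, 3)
  delta needs (2, 1) <= (3, 3) -> finishes; pool += (1, 2) = (4, 5)
  charlie needs (0, 1) <= (4, 5) -> finishes; pool += (1, 0) = (5, 5)
  alpha needs (2, 2) <= (5, 5) -> finishes; pool += (2, 1) = (7, 6)
  foxtrot needs (2, 6) <= (7, 6) -> finishes; pool += (0, 1) = (7, 7)
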